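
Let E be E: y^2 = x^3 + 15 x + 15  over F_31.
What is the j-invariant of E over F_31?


Delta = -16(4 a^3 + 27 b^2) mod 31 = 24
-1728 * (4 a)^3 = -1728 * (4*15)^3 mod 31 = 29
j = 29 * 24^(-1) mod 31 = 18

j = 18 (mod 31)


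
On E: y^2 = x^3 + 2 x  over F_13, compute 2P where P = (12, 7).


Doubling: s = (3 x1^2 + a) / (2 y1)
s = (3*12^2 + 2) / (2*7) mod 13 = 5
x3 = s^2 - 2 x1 mod 13 = 5^2 - 2*12 = 1
y3 = s (x1 - x3) - y1 mod 13 = 5 * (12 - 1) - 7 = 9

2P = (1, 9)


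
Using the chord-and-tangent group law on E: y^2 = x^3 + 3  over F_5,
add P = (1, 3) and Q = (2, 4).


P != Q, so use the chord formula.
s = (y2 - y1) / (x2 - x1) = (1) / (1) mod 5 = 1
x3 = s^2 - x1 - x2 mod 5 = 1^2 - 1 - 2 = 3
y3 = s (x1 - x3) - y1 mod 5 = 1 * (1 - 3) - 3 = 0

P + Q = (3, 0)


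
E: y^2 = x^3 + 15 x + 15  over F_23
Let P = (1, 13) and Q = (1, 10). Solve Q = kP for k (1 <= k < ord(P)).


Enumerate multiples of P until we hit Q = (1, 10):
  1P = (1, 13)
  2P = (11, 19)
  3P = (4, 22)
  4P = (4, 1)
  5P = (11, 4)
  6P = (1, 10)
Match found at i = 6.

k = 6


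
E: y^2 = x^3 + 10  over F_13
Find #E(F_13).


For each x in F_13, count y with y^2 = x^3 + 0 x + 10 mod 13:
  x = 0: RHS = 10, y in [6, 7]  -> 2 point(s)
  x = 4: RHS = 9, y in [3, 10]  -> 2 point(s)
  x = 10: RHS = 9, y in [3, 10]  -> 2 point(s)
  x = 12: RHS = 9, y in [3, 10]  -> 2 point(s)
Affine points: 8. Add the point at infinity: total = 9.

#E(F_13) = 9


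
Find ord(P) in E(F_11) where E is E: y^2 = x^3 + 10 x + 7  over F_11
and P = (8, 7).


Compute successive multiples of P until we hit O:
  1P = (8, 7)
  2P = (9, 10)
  3P = (3, 8)
  4P = (4, 1)
  5P = (4, 10)
  6P = (3, 3)
  7P = (9, 1)
  8P = (8, 4)
  ... (continuing to 9P)
  9P = O

ord(P) = 9


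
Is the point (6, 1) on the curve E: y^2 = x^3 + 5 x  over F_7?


Check whether y^2 = x^3 + 5 x + 0 (mod 7) for (x, y) = (6, 1).
LHS: y^2 = 1^2 mod 7 = 1
RHS: x^3 + 5 x + 0 = 6^3 + 5*6 + 0 mod 7 = 1
LHS = RHS

Yes, on the curve


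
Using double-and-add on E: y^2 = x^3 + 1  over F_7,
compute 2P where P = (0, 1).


k = 2 = 10_2 (binary, LSB first: 01)
Double-and-add from P = (0, 1):
  bit 0 = 0: acc unchanged = O
  bit 1 = 1: acc = O + (0, 6) = (0, 6)

2P = (0, 6)


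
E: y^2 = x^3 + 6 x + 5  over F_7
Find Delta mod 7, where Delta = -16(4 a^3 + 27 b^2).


4 a^3 + 27 b^2 = 4*6^3 + 27*5^2 = 864 + 675 = 1539
Delta = -16 * (1539) = -24624
Delta mod 7 = 2

Delta = 2 (mod 7)


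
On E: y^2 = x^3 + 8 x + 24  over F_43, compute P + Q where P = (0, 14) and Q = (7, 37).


P != Q, so use the chord formula.
s = (y2 - y1) / (x2 - x1) = (23) / (7) mod 43 = 34
x3 = s^2 - x1 - x2 mod 43 = 34^2 - 0 - 7 = 31
y3 = s (x1 - x3) - y1 mod 43 = 34 * (0 - 31) - 14 = 7

P + Q = (31, 7)


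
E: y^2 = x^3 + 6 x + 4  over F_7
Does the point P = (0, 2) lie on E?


Check whether y^2 = x^3 + 6 x + 4 (mod 7) for (x, y) = (0, 2).
LHS: y^2 = 2^2 mod 7 = 4
RHS: x^3 + 6 x + 4 = 0^3 + 6*0 + 4 mod 7 = 4
LHS = RHS

Yes, on the curve


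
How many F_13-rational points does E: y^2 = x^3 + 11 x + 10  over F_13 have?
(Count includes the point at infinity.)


For each x in F_13, count y with y^2 = x^3 + 11 x + 10 mod 13:
  x = 0: RHS = 10, y in [6, 7]  -> 2 point(s)
  x = 1: RHS = 9, y in [3, 10]  -> 2 point(s)
  x = 2: RHS = 1, y in [1, 12]  -> 2 point(s)
  x = 4: RHS = 1, y in [1, 12]  -> 2 point(s)
  x = 7: RHS = 1, y in [1, 12]  -> 2 point(s)
  x = 8: RHS = 12, y in [5, 8]  -> 2 point(s)
Affine points: 12. Add the point at infinity: total = 13.

#E(F_13) = 13


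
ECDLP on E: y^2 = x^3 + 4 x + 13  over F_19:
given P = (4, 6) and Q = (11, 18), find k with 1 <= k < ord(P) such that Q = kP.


Enumerate multiples of P until we hit Q = (11, 18):
  1P = (4, 6)
  2P = (15, 16)
  3P = (17, 15)
  4P = (5, 5)
  5P = (11, 1)
  6P = (8, 5)
  7P = (13, 1)
  8P = (7, 2)
  9P = (14, 1)
  10P = (6, 14)
  11P = (6, 5)
  12P = (14, 18)
  13P = (7, 17)
  14P = (13, 18)
  15P = (8, 14)
  16P = (11, 18)
Match found at i = 16.

k = 16


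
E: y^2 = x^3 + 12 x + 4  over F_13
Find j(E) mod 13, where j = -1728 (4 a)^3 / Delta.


Delta = -16(4 a^3 + 27 b^2) mod 13 = 3
-1728 * (4 a)^3 = -1728 * (4*12)^3 mod 13 = 1
j = 1 * 3^(-1) mod 13 = 9

j = 9 (mod 13)


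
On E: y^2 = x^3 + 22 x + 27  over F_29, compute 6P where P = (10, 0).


k = 6 = 110_2 (binary, LSB first: 011)
Double-and-add from P = (10, 0):
  bit 0 = 0: acc unchanged = O
  bit 1 = 1: acc = O + O = O
  bit 2 = 1: acc = O + O = O

6P = O


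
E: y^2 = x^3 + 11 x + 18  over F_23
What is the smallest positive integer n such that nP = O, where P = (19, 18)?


Compute successive multiples of P until we hit O:
  1P = (19, 18)
  2P = (9, 15)
  3P = (22, 11)
  4P = (13, 14)
  5P = (17, 14)
  6P = (14, 15)
  7P = (6, 22)
  8P = (0, 8)
  ... (continuing to 31P)
  31P = O

ord(P) = 31


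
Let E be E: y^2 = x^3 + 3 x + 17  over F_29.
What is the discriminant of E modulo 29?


4 a^3 + 27 b^2 = 4*3^3 + 27*17^2 = 108 + 7803 = 7911
Delta = -16 * (7911) = -126576
Delta mod 29 = 9

Delta = 9 (mod 29)


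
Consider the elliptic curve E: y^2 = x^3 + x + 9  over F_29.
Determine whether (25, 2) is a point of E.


Check whether y^2 = x^3 + 1 x + 9 (mod 29) for (x, y) = (25, 2).
LHS: y^2 = 2^2 mod 29 = 4
RHS: x^3 + 1 x + 9 = 25^3 + 1*25 + 9 mod 29 = 28
LHS != RHS

No, not on the curve


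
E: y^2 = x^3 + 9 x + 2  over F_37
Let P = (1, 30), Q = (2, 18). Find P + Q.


P != Q, so use the chord formula.
s = (y2 - y1) / (x2 - x1) = (25) / (1) mod 37 = 25
x3 = s^2 - x1 - x2 mod 37 = 25^2 - 1 - 2 = 30
y3 = s (x1 - x3) - y1 mod 37 = 25 * (1 - 30) - 30 = 22

P + Q = (30, 22)


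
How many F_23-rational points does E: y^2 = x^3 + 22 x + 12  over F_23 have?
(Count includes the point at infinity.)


For each x in F_23, count y with y^2 = x^3 + 22 x + 12 mod 23:
  x = 0: RHS = 12, y in [9, 14]  -> 2 point(s)
  x = 1: RHS = 12, y in [9, 14]  -> 2 point(s)
  x = 2: RHS = 18, y in [8, 15]  -> 2 point(s)
  x = 3: RHS = 13, y in [6, 17]  -> 2 point(s)
  x = 4: RHS = 3, y in [7, 16]  -> 2 point(s)
  x = 7: RHS = 3, y in [7, 16]  -> 2 point(s)
  x = 10: RHS = 13, y in [6, 17]  -> 2 point(s)
  x = 12: RHS = 3, y in [7, 16]  -> 2 point(s)
  x = 17: RHS = 9, y in [3, 20]  -> 2 point(s)
  x = 21: RHS = 6, y in [11, 12]  -> 2 point(s)
  x = 22: RHS = 12, y in [9, 14]  -> 2 point(s)
Affine points: 22. Add the point at infinity: total = 23.

#E(F_23) = 23


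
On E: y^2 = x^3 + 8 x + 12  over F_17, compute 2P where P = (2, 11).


Doubling: s = (3 x1^2 + a) / (2 y1)
s = (3*2^2 + 8) / (2*11) mod 17 = 4
x3 = s^2 - 2 x1 mod 17 = 4^2 - 2*2 = 12
y3 = s (x1 - x3) - y1 mod 17 = 4 * (2 - 12) - 11 = 0

2P = (12, 0)


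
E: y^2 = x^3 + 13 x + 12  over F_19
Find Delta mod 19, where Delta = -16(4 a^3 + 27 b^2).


4 a^3 + 27 b^2 = 4*13^3 + 27*12^2 = 8788 + 3888 = 12676
Delta = -16 * (12676) = -202816
Delta mod 19 = 9

Delta = 9 (mod 19)


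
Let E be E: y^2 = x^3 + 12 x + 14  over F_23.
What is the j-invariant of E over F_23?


Delta = -16(4 a^3 + 27 b^2) mod 23 = 6
-1728 * (4 a)^3 = -1728 * (4*12)^3 mod 23 = 22
j = 22 * 6^(-1) mod 23 = 19

j = 19 (mod 23)


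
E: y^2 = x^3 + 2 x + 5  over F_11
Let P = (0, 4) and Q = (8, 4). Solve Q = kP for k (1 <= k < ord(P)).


Enumerate multiples of P until we hit Q = (8, 4):
  1P = (0, 4)
  2P = (9, 2)
  3P = (3, 4)
  4P = (8, 7)
  5P = (4, 0)
  6P = (8, 4)
Match found at i = 6.

k = 6


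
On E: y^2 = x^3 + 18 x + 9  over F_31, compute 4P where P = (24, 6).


k = 4 = 100_2 (binary, LSB first: 001)
Double-and-add from P = (24, 6):
  bit 0 = 0: acc unchanged = O
  bit 1 = 0: acc unchanged = O
  bit 2 = 1: acc = O + (0, 3) = (0, 3)

4P = (0, 3)


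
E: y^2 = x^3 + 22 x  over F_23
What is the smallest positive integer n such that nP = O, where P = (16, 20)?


Compute successive multiples of P until we hit O:
  1P = (16, 20)
  2P = (3, 1)
  3P = (6, 7)
  4P = (2, 12)
  5P = (18, 15)
  6P = (1, 0)
  7P = (18, 8)
  8P = (2, 11)
  ... (continuing to 12P)
  12P = O

ord(P) = 12


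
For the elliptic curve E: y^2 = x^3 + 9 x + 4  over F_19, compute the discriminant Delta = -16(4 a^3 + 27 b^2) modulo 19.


4 a^3 + 27 b^2 = 4*9^3 + 27*4^2 = 2916 + 432 = 3348
Delta = -16 * (3348) = -53568
Delta mod 19 = 12

Delta = 12 (mod 19)


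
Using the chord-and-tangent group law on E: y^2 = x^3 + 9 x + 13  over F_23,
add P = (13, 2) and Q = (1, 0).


P != Q, so use the chord formula.
s = (y2 - y1) / (x2 - x1) = (21) / (11) mod 23 = 4
x3 = s^2 - x1 - x2 mod 23 = 4^2 - 13 - 1 = 2
y3 = s (x1 - x3) - y1 mod 23 = 4 * (13 - 2) - 2 = 19

P + Q = (2, 19)


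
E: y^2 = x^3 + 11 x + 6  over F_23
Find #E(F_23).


For each x in F_23, count y with y^2 = x^3 + 11 x + 6 mod 23:
  x = 0: RHS = 6, y in [11, 12]  -> 2 point(s)
  x = 1: RHS = 18, y in [8, 15]  -> 2 point(s)
  x = 2: RHS = 13, y in [6, 17]  -> 2 point(s)
  x = 5: RHS = 2, y in [5, 18]  -> 2 point(s)
  x = 6: RHS = 12, y in [9, 14]  -> 2 point(s)
  x = 7: RHS = 12, y in [9, 14]  -> 2 point(s)
  x = 8: RHS = 8, y in [10, 13]  -> 2 point(s)
  x = 9: RHS = 6, y in [11, 12]  -> 2 point(s)
  x = 10: RHS = 12, y in [9, 14]  -> 2 point(s)
  x = 11: RHS = 9, y in [3, 20]  -> 2 point(s)
  x = 12: RHS = 3, y in [7, 16]  -> 2 point(s)
  x = 13: RHS = 0, y in [0]  -> 1 point(s)
  x = 14: RHS = 6, y in [11, 12]  -> 2 point(s)
  x = 15: RHS = 4, y in [2, 21]  -> 2 point(s)
  x = 16: RHS = 0, y in [0]  -> 1 point(s)
  x = 17: RHS = 0, y in [0]  -> 1 point(s)
  x = 19: RHS = 13, y in [6, 17]  -> 2 point(s)
Affine points: 31. Add the point at infinity: total = 32.

#E(F_23) = 32


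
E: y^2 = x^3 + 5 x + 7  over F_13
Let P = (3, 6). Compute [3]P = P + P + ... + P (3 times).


k = 3 = 11_2 (binary, LSB first: 11)
Double-and-add from P = (3, 6):
  bit 0 = 1: acc = O + (3, 6) = (3, 6)
  bit 1 = 1: acc = (3, 6) + (4, 0) = (3, 7)

3P = (3, 7)


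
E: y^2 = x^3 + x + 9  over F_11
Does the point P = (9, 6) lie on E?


Check whether y^2 = x^3 + 1 x + 9 (mod 11) for (x, y) = (9, 6).
LHS: y^2 = 6^2 mod 11 = 3
RHS: x^3 + 1 x + 9 = 9^3 + 1*9 + 9 mod 11 = 10
LHS != RHS

No, not on the curve


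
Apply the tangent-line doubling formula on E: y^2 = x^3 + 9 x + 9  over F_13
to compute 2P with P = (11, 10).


Doubling: s = (3 x1^2 + a) / (2 y1)
s = (3*11^2 + 9) / (2*10) mod 13 = 3
x3 = s^2 - 2 x1 mod 13 = 3^2 - 2*11 = 0
y3 = s (x1 - x3) - y1 mod 13 = 3 * (11 - 0) - 10 = 10

2P = (0, 10)


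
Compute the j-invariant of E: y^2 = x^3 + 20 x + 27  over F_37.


Delta = -16(4 a^3 + 27 b^2) mod 37 = 22
-1728 * (4 a)^3 = -1728 * (4*20)^3 mod 37 = 8
j = 8 * 22^(-1) mod 37 = 34

j = 34 (mod 37)


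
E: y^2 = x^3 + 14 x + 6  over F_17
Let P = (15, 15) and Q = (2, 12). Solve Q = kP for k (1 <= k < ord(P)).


Enumerate multiples of P until we hit Q = (2, 12):
  1P = (15, 15)
  2P = (8, 16)
  3P = (2, 5)
  4P = (2, 12)
Match found at i = 4.

k = 4


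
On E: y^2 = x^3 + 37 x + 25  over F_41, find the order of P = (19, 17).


Compute successive multiples of P until we hit O:
  1P = (19, 17)
  2P = (19, 24)
  3P = O

ord(P) = 3


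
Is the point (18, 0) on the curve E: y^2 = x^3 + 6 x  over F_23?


Check whether y^2 = x^3 + 6 x + 0 (mod 23) for (x, y) = (18, 0).
LHS: y^2 = 0^2 mod 23 = 0
RHS: x^3 + 6 x + 0 = 18^3 + 6*18 + 0 mod 23 = 6
LHS != RHS

No, not on the curve


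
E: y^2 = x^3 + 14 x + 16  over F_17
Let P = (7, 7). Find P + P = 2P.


Doubling: s = (3 x1^2 + a) / (2 y1)
s = (3*7^2 + 14) / (2*7) mod 17 = 3
x3 = s^2 - 2 x1 mod 17 = 3^2 - 2*7 = 12
y3 = s (x1 - x3) - y1 mod 17 = 3 * (7 - 12) - 7 = 12

2P = (12, 12)


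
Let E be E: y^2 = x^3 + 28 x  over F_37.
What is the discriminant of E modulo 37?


4 a^3 + 27 b^2 = 4*28^3 + 27*0^2 = 87808 + 0 = 87808
Delta = -16 * (87808) = -1404928
Delta mod 37 = 36

Delta = 36 (mod 37)


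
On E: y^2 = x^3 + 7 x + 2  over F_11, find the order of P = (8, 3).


Compute successive multiples of P until we hit O:
  1P = (8, 3)
  2P = (10, 4)
  3P = (7, 3)
  4P = (7, 8)
  5P = (10, 7)
  6P = (8, 8)
  7P = O

ord(P) = 7


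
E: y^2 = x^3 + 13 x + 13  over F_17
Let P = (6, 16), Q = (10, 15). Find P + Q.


P != Q, so use the chord formula.
s = (y2 - y1) / (x2 - x1) = (16) / (4) mod 17 = 4
x3 = s^2 - x1 - x2 mod 17 = 4^2 - 6 - 10 = 0
y3 = s (x1 - x3) - y1 mod 17 = 4 * (6 - 0) - 16 = 8

P + Q = (0, 8)


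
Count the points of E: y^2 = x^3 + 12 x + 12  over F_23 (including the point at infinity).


For each x in F_23, count y with y^2 = x^3 + 12 x + 12 mod 23:
  x = 0: RHS = 12, y in [9, 14]  -> 2 point(s)
  x = 1: RHS = 2, y in [5, 18]  -> 2 point(s)
  x = 3: RHS = 6, y in [11, 12]  -> 2 point(s)
  x = 4: RHS = 9, y in [3, 20]  -> 2 point(s)
  x = 5: RHS = 13, y in [6, 17]  -> 2 point(s)
  x = 6: RHS = 1, y in [1, 22]  -> 2 point(s)
  x = 7: RHS = 2, y in [5, 18]  -> 2 point(s)
  x = 11: RHS = 3, y in [7, 16]  -> 2 point(s)
  x = 14: RHS = 3, y in [7, 16]  -> 2 point(s)
  x = 15: RHS = 2, y in [5, 18]  -> 2 point(s)
  x = 17: RHS = 0, y in [0]  -> 1 point(s)
  x = 20: RHS = 18, y in [8, 15]  -> 2 point(s)
  x = 21: RHS = 3, y in [7, 16]  -> 2 point(s)
Affine points: 25. Add the point at infinity: total = 26.

#E(F_23) = 26


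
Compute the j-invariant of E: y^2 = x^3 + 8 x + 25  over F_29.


Delta = -16(4 a^3 + 27 b^2) mod 29 = 21
-1728 * (4 a)^3 = -1728 * (4*8)^3 mod 29 = 5
j = 5 * 21^(-1) mod 29 = 3

j = 3 (mod 29)


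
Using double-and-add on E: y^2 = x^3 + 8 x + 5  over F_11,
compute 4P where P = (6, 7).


k = 4 = 100_2 (binary, LSB first: 001)
Double-and-add from P = (6, 7):
  bit 0 = 0: acc unchanged = O
  bit 1 = 0: acc unchanged = O
  bit 2 = 1: acc = O + (6, 4) = (6, 4)

4P = (6, 4)


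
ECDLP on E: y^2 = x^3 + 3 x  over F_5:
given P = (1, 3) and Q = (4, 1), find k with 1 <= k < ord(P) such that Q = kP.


Enumerate multiples of P until we hit Q = (4, 1):
  1P = (1, 3)
  2P = (4, 4)
  3P = (4, 1)
Match found at i = 3.

k = 3


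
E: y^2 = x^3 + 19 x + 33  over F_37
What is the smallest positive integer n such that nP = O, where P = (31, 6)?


Compute successive multiples of P until we hit O:
  1P = (31, 6)
  2P = (22, 6)
  3P = (21, 31)
  4P = (19, 1)
  5P = (27, 8)
  6P = (7, 19)
  7P = (0, 25)
  8P = (15, 20)
  ... (continuing to 41P)
  41P = O

ord(P) = 41


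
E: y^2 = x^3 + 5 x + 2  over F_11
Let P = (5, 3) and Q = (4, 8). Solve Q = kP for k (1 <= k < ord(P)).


Enumerate multiples of P until we hit Q = (4, 8):
  1P = (5, 3)
  2P = (4, 3)
  3P = (2, 8)
  4P = (8, 2)
  5P = (3, 0)
  6P = (8, 9)
  7P = (2, 3)
  8P = (4, 8)
Match found at i = 8.

k = 8


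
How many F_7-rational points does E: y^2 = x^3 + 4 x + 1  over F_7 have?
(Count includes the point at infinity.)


For each x in F_7, count y with y^2 = x^3 + 4 x + 1 mod 7:
  x = 0: RHS = 1, y in [1, 6]  -> 2 point(s)
  x = 4: RHS = 4, y in [2, 5]  -> 2 point(s)
Affine points: 4. Add the point at infinity: total = 5.

#E(F_7) = 5


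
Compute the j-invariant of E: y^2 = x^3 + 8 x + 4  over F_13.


Delta = -16(4 a^3 + 27 b^2) mod 13 = 9
-1728 * (4 a)^3 = -1728 * (4*8)^3 mod 13 = 8
j = 8 * 9^(-1) mod 13 = 11

j = 11 (mod 13)


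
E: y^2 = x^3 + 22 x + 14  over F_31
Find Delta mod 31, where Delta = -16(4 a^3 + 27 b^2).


4 a^3 + 27 b^2 = 4*22^3 + 27*14^2 = 42592 + 5292 = 47884
Delta = -16 * (47884) = -766144
Delta mod 31 = 21

Delta = 21 (mod 31)


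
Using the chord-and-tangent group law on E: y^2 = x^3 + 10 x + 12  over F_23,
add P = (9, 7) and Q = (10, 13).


P != Q, so use the chord formula.
s = (y2 - y1) / (x2 - x1) = (6) / (1) mod 23 = 6
x3 = s^2 - x1 - x2 mod 23 = 6^2 - 9 - 10 = 17
y3 = s (x1 - x3) - y1 mod 23 = 6 * (9 - 17) - 7 = 14

P + Q = (17, 14)


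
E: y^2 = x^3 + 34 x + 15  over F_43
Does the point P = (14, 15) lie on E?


Check whether y^2 = x^3 + 34 x + 15 (mod 43) for (x, y) = (14, 15).
LHS: y^2 = 15^2 mod 43 = 10
RHS: x^3 + 34 x + 15 = 14^3 + 34*14 + 15 mod 43 = 10
LHS = RHS

Yes, on the curve


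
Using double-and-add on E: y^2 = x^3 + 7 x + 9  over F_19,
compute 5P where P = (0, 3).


k = 5 = 101_2 (binary, LSB first: 101)
Double-and-add from P = (0, 3):
  bit 0 = 1: acc = O + (0, 3) = (0, 3)
  bit 1 = 0: acc unchanged = (0, 3)
  bit 2 = 1: acc = (0, 3) + (8, 11) = (12, 4)

5P = (12, 4)


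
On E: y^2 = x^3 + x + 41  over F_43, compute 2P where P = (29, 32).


Doubling: s = (3 x1^2 + a) / (2 y1)
s = (3*29^2 + 1) / (2*32) mod 43 = 26
x3 = s^2 - 2 x1 mod 43 = 26^2 - 2*29 = 16
y3 = s (x1 - x3) - y1 mod 43 = 26 * (29 - 16) - 32 = 5

2P = (16, 5)


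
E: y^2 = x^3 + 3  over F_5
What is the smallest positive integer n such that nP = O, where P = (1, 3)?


Compute successive multiples of P until we hit O:
  1P = (1, 3)
  2P = (2, 4)
  3P = (3, 0)
  4P = (2, 1)
  5P = (1, 2)
  6P = O

ord(P) = 6


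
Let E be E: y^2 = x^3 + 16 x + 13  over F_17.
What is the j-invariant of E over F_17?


Delta = -16(4 a^3 + 27 b^2) mod 17 = 3
-1728 * (4 a)^3 = -1728 * (4*16)^3 mod 17 = 7
j = 7 * 3^(-1) mod 17 = 8

j = 8 (mod 17)


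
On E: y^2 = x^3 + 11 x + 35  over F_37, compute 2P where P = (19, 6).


Doubling: s = (3 x1^2 + a) / (2 y1)
s = (3*19^2 + 11) / (2*6) mod 37 = 11
x3 = s^2 - 2 x1 mod 37 = 11^2 - 2*19 = 9
y3 = s (x1 - x3) - y1 mod 37 = 11 * (19 - 9) - 6 = 30

2P = (9, 30)


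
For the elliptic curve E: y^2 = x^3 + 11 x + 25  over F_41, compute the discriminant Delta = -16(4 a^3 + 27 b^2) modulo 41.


4 a^3 + 27 b^2 = 4*11^3 + 27*25^2 = 5324 + 16875 = 22199
Delta = -16 * (22199) = -355184
Delta mod 41 = 40

Delta = 40 (mod 41)


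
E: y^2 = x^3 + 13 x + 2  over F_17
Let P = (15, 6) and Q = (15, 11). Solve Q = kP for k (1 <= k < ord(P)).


Enumerate multiples of P until we hit Q = (15, 11):
  1P = (15, 6)
  2P = (12, 13)
  3P = (3, 0)
  4P = (12, 4)
  5P = (15, 11)
Match found at i = 5.

k = 5


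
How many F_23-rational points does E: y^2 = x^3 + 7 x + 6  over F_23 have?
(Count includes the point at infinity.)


For each x in F_23, count y with y^2 = x^3 + 7 x + 6 mod 23:
  x = 0: RHS = 6, y in [11, 12]  -> 2 point(s)
  x = 3: RHS = 8, y in [10, 13]  -> 2 point(s)
  x = 4: RHS = 6, y in [11, 12]  -> 2 point(s)
  x = 9: RHS = 16, y in [4, 19]  -> 2 point(s)
  x = 10: RHS = 18, y in [8, 15]  -> 2 point(s)
  x = 12: RHS = 1, y in [1, 22]  -> 2 point(s)
  x = 15: RHS = 13, y in [6, 17]  -> 2 point(s)
  x = 17: RHS = 1, y in [1, 22]  -> 2 point(s)
  x = 19: RHS = 6, y in [11, 12]  -> 2 point(s)
  x = 20: RHS = 4, y in [2, 21]  -> 2 point(s)
Affine points: 20. Add the point at infinity: total = 21.

#E(F_23) = 21


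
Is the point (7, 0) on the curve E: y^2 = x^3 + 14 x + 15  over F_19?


Check whether y^2 = x^3 + 14 x + 15 (mod 19) for (x, y) = (7, 0).
LHS: y^2 = 0^2 mod 19 = 0
RHS: x^3 + 14 x + 15 = 7^3 + 14*7 + 15 mod 19 = 0
LHS = RHS

Yes, on the curve


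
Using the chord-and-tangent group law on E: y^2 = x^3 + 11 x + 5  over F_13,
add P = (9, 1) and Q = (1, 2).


P != Q, so use the chord formula.
s = (y2 - y1) / (x2 - x1) = (1) / (5) mod 13 = 8
x3 = s^2 - x1 - x2 mod 13 = 8^2 - 9 - 1 = 2
y3 = s (x1 - x3) - y1 mod 13 = 8 * (9 - 2) - 1 = 3

P + Q = (2, 3)


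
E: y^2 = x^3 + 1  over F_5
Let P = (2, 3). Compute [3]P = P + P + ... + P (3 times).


k = 3 = 11_2 (binary, LSB first: 11)
Double-and-add from P = (2, 3):
  bit 0 = 1: acc = O + (2, 3) = (2, 3)
  bit 1 = 1: acc = (2, 3) + (0, 1) = (4, 0)

3P = (4, 0)


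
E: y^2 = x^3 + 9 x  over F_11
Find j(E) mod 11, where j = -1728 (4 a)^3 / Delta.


Delta = -16(4 a^3 + 27 b^2) mod 11 = 6
-1728 * (4 a)^3 = -1728 * (4*9)^3 mod 11 = 6
j = 6 * 6^(-1) mod 11 = 1

j = 1 (mod 11)


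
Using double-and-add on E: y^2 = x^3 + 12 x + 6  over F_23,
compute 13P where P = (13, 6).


k = 13 = 1101_2 (binary, LSB first: 1011)
Double-and-add from P = (13, 6):
  bit 0 = 1: acc = O + (13, 6) = (13, 6)
  bit 1 = 0: acc unchanged = (13, 6)
  bit 2 = 1: acc = (13, 6) + (4, 16) = (22, 4)
  bit 3 = 1: acc = (22, 4) + (16, 19) = (20, 14)

13P = (20, 14)


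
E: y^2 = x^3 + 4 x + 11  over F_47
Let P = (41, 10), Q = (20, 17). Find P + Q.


P != Q, so use the chord formula.
s = (y2 - y1) / (x2 - x1) = (7) / (26) mod 47 = 31
x3 = s^2 - x1 - x2 mod 47 = 31^2 - 41 - 20 = 7
y3 = s (x1 - x3) - y1 mod 47 = 31 * (41 - 7) - 10 = 10

P + Q = (7, 10)


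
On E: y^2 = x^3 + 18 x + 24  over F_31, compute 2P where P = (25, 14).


Doubling: s = (3 x1^2 + a) / (2 y1)
s = (3*25^2 + 18) / (2*14) mod 31 = 20
x3 = s^2 - 2 x1 mod 31 = 20^2 - 2*25 = 9
y3 = s (x1 - x3) - y1 mod 31 = 20 * (25 - 9) - 14 = 27

2P = (9, 27)


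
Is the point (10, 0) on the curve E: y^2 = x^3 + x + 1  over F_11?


Check whether y^2 = x^3 + 1 x + 1 (mod 11) for (x, y) = (10, 0).
LHS: y^2 = 0^2 mod 11 = 0
RHS: x^3 + 1 x + 1 = 10^3 + 1*10 + 1 mod 11 = 10
LHS != RHS

No, not on the curve


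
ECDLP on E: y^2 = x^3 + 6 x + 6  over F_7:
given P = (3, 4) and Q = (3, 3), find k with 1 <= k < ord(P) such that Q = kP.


Enumerate multiples of P until we hit Q = (3, 3):
  1P = (3, 4)
  2P = (5, 0)
  3P = (3, 3)
Match found at i = 3.

k = 3


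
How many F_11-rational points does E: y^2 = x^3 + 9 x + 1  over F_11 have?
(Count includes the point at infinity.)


For each x in F_11, count y with y^2 = x^3 + 9 x + 1 mod 11:
  x = 0: RHS = 1, y in [1, 10]  -> 2 point(s)
  x = 1: RHS = 0, y in [0]  -> 1 point(s)
  x = 2: RHS = 5, y in [4, 7]  -> 2 point(s)
  x = 3: RHS = 0, y in [0]  -> 1 point(s)
  x = 7: RHS = 0, y in [0]  -> 1 point(s)
Affine points: 7. Add the point at infinity: total = 8.

#E(F_11) = 8


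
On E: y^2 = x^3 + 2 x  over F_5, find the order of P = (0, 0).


Compute successive multiples of P until we hit O:
  1P = (0, 0)
  2P = O

ord(P) = 2


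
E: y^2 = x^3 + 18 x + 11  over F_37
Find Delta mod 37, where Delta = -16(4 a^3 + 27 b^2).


4 a^3 + 27 b^2 = 4*18^3 + 27*11^2 = 23328 + 3267 = 26595
Delta = -16 * (26595) = -425520
Delta mod 37 = 17

Delta = 17 (mod 37)


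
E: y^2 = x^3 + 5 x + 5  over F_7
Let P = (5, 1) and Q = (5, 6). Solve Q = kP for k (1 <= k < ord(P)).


Enumerate multiples of P until we hit Q = (5, 6):
  1P = (5, 1)
  2P = (1, 5)
  3P = (2, 3)
  4P = (2, 4)
  5P = (1, 2)
  6P = (5, 6)
Match found at i = 6.

k = 6


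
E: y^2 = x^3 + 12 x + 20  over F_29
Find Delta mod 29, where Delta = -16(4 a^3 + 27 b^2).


4 a^3 + 27 b^2 = 4*12^3 + 27*20^2 = 6912 + 10800 = 17712
Delta = -16 * (17712) = -283392
Delta mod 29 = 25

Delta = 25 (mod 29)


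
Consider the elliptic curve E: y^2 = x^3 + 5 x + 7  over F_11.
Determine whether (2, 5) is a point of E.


Check whether y^2 = x^3 + 5 x + 7 (mod 11) for (x, y) = (2, 5).
LHS: y^2 = 5^2 mod 11 = 3
RHS: x^3 + 5 x + 7 = 2^3 + 5*2 + 7 mod 11 = 3
LHS = RHS

Yes, on the curve


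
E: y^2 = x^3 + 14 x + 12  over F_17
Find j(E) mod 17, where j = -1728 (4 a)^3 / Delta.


Delta = -16(4 a^3 + 27 b^2) mod 17 = 6
-1728 * (4 a)^3 = -1728 * (4*14)^3 mod 17 = 2
j = 2 * 6^(-1) mod 17 = 6

j = 6 (mod 17)


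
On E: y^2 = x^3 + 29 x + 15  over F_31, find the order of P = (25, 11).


Compute successive multiples of P until we hit O:
  1P = (25, 11)
  2P = (16, 7)
  3P = (30, 4)
  4P = (4, 3)
  5P = (20, 16)
  6P = (18, 13)
  7P = (2, 9)
  8P = (6, 23)
  ... (continuing to 29P)
  29P = O

ord(P) = 29


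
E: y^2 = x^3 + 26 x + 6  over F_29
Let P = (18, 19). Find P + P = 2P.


Doubling: s = (3 x1^2 + a) / (2 y1)
s = (3*18^2 + 26) / (2*19) mod 29 = 11
x3 = s^2 - 2 x1 mod 29 = 11^2 - 2*18 = 27
y3 = s (x1 - x3) - y1 mod 29 = 11 * (18 - 27) - 19 = 27

2P = (27, 27)


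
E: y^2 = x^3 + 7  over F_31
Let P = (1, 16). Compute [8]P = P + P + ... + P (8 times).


k = 8 = 1000_2 (binary, LSB first: 0001)
Double-and-add from P = (1, 16):
  bit 0 = 0: acc unchanged = O
  bit 1 = 0: acc unchanged = O
  bit 2 = 0: acc unchanged = O
  bit 3 = 1: acc = O + (4, 28) = (4, 28)

8P = (4, 28)


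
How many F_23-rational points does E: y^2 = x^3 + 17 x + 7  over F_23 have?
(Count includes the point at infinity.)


For each x in F_23, count y with y^2 = x^3 + 17 x + 7 mod 23:
  x = 1: RHS = 2, y in [5, 18]  -> 2 point(s)
  x = 2: RHS = 3, y in [7, 16]  -> 2 point(s)
  x = 3: RHS = 16, y in [4, 19]  -> 2 point(s)
  x = 4: RHS = 1, y in [1, 22]  -> 2 point(s)
  x = 6: RHS = 3, y in [7, 16]  -> 2 point(s)
  x = 7: RHS = 9, y in [3, 20]  -> 2 point(s)
  x = 10: RHS = 4, y in [2, 21]  -> 2 point(s)
  x = 15: RHS = 3, y in [7, 16]  -> 2 point(s)
  x = 18: RHS = 4, y in [2, 21]  -> 2 point(s)
  x = 19: RHS = 13, y in [6, 17]  -> 2 point(s)
  x = 22: RHS = 12, y in [9, 14]  -> 2 point(s)
Affine points: 22. Add the point at infinity: total = 23.

#E(F_23) = 23


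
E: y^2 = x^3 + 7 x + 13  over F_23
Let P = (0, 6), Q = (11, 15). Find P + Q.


P != Q, so use the chord formula.
s = (y2 - y1) / (x2 - x1) = (9) / (11) mod 23 = 5
x3 = s^2 - x1 - x2 mod 23 = 5^2 - 0 - 11 = 14
y3 = s (x1 - x3) - y1 mod 23 = 5 * (0 - 14) - 6 = 16

P + Q = (14, 16)


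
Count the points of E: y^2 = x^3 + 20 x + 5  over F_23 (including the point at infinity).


For each x in F_23, count y with y^2 = x^3 + 20 x + 5 mod 23:
  x = 1: RHS = 3, y in [7, 16]  -> 2 point(s)
  x = 3: RHS = 0, y in [0]  -> 1 point(s)
  x = 5: RHS = 0, y in [0]  -> 1 point(s)
  x = 10: RHS = 9, y in [3, 20]  -> 2 point(s)
  x = 12: RHS = 18, y in [8, 15]  -> 2 point(s)
  x = 13: RHS = 1, y in [1, 22]  -> 2 point(s)
  x = 14: RHS = 16, y in [4, 19]  -> 2 point(s)
  x = 15: RHS = 0, y in [0]  -> 1 point(s)
  x = 21: RHS = 3, y in [7, 16]  -> 2 point(s)
Affine points: 15. Add the point at infinity: total = 16.

#E(F_23) = 16


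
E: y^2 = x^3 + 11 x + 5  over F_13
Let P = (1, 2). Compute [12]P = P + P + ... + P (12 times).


k = 12 = 1100_2 (binary, LSB first: 0011)
Double-and-add from P = (1, 2):
  bit 0 = 0: acc unchanged = O
  bit 1 = 0: acc unchanged = O
  bit 2 = 1: acc = O + (2, 3) = (2, 3)
  bit 3 = 1: acc = (2, 3) + (6, 12) = (6, 1)

12P = (6, 1)


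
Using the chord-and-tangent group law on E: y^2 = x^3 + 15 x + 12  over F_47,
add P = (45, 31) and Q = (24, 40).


P != Q, so use the chord formula.
s = (y2 - y1) / (x2 - x1) = (9) / (26) mod 47 = 13
x3 = s^2 - x1 - x2 mod 47 = 13^2 - 45 - 24 = 6
y3 = s (x1 - x3) - y1 mod 47 = 13 * (45 - 6) - 31 = 6

P + Q = (6, 6)


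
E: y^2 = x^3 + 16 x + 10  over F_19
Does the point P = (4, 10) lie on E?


Check whether y^2 = x^3 + 16 x + 10 (mod 19) for (x, y) = (4, 10).
LHS: y^2 = 10^2 mod 19 = 5
RHS: x^3 + 16 x + 10 = 4^3 + 16*4 + 10 mod 19 = 5
LHS = RHS

Yes, on the curve


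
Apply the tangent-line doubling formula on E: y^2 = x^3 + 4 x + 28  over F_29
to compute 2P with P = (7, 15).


Doubling: s = (3 x1^2 + a) / (2 y1)
s = (3*7^2 + 4) / (2*15) mod 29 = 6
x3 = s^2 - 2 x1 mod 29 = 6^2 - 2*7 = 22
y3 = s (x1 - x3) - y1 mod 29 = 6 * (7 - 22) - 15 = 11

2P = (22, 11)


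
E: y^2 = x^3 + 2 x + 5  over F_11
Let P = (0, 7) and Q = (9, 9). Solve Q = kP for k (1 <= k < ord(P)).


Enumerate multiples of P until we hit Q = (9, 9):
  1P = (0, 7)
  2P = (9, 9)
Match found at i = 2.

k = 2


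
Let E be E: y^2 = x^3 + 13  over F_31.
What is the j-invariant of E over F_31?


Delta = -16(4 a^3 + 27 b^2) mod 31 = 28
-1728 * (4 a)^3 = -1728 * (4*0)^3 mod 31 = 0
j = 0 * 28^(-1) mod 31 = 0

j = 0 (mod 31)


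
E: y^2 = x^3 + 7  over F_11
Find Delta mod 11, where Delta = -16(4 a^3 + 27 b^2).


4 a^3 + 27 b^2 = 4*0^3 + 27*7^2 = 0 + 1323 = 1323
Delta = -16 * (1323) = -21168
Delta mod 11 = 7

Delta = 7 (mod 11)


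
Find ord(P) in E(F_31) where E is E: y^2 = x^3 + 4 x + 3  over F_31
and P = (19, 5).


Compute successive multiples of P until we hit O:
  1P = (19, 5)
  2P = (29, 24)
  3P = (8, 19)
  4P = (11, 13)
  5P = (2, 9)
  6P = (24, 29)
  7P = (16, 28)
  8P = (10, 19)
  ... (continuing to 27P)
  27P = O

ord(P) = 27


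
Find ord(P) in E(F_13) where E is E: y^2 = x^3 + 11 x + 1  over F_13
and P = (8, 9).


Compute successive multiples of P until we hit O:
  1P = (8, 9)
  2P = (11, 7)
  3P = (6, 7)
  4P = (0, 12)
  5P = (9, 6)
  6P = (5, 8)
  7P = (3, 10)
  8P = (1, 0)
  ... (continuing to 16P)
  16P = O

ord(P) = 16


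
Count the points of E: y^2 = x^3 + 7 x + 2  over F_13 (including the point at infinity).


For each x in F_13, count y with y^2 = x^3 + 7 x + 2 mod 13:
  x = 1: RHS = 10, y in [6, 7]  -> 2 point(s)
  x = 4: RHS = 3, y in [4, 9]  -> 2 point(s)
  x = 6: RHS = 0, y in [0]  -> 1 point(s)
  x = 7: RHS = 4, y in [2, 11]  -> 2 point(s)
  x = 9: RHS = 1, y in [1, 12]  -> 2 point(s)
Affine points: 9. Add the point at infinity: total = 10.

#E(F_13) = 10


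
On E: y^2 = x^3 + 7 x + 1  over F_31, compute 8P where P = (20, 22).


k = 8 = 1000_2 (binary, LSB first: 0001)
Double-and-add from P = (20, 22):
  bit 0 = 0: acc unchanged = O
  bit 1 = 0: acc unchanged = O
  bit 2 = 0: acc unchanged = O
  bit 3 = 1: acc = O + (18, 21) = (18, 21)

8P = (18, 21)


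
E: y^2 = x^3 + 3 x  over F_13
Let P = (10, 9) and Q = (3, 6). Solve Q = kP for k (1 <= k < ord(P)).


Enumerate multiples of P until we hit Q = (3, 6):
  1P = (10, 9)
  2P = (3, 7)
  3P = (3, 6)
Match found at i = 3.

k = 3


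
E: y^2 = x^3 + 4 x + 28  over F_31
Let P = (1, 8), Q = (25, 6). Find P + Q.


P != Q, so use the chord formula.
s = (y2 - y1) / (x2 - x1) = (29) / (24) mod 31 = 18
x3 = s^2 - x1 - x2 mod 31 = 18^2 - 1 - 25 = 19
y3 = s (x1 - x3) - y1 mod 31 = 18 * (1 - 19) - 8 = 9

P + Q = (19, 9)


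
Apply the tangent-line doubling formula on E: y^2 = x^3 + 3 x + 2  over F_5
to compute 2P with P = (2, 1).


Doubling: s = (3 x1^2 + a) / (2 y1)
s = (3*2^2 + 3) / (2*1) mod 5 = 0
x3 = s^2 - 2 x1 mod 5 = 0^2 - 2*2 = 1
y3 = s (x1 - x3) - y1 mod 5 = 0 * (2 - 1) - 1 = 4

2P = (1, 4)


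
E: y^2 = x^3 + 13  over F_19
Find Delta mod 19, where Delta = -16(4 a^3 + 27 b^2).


4 a^3 + 27 b^2 = 4*0^3 + 27*13^2 = 0 + 4563 = 4563
Delta = -16 * (4563) = -73008
Delta mod 19 = 9

Delta = 9 (mod 19)


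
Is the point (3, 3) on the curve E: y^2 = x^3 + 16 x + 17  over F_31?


Check whether y^2 = x^3 + 16 x + 17 (mod 31) for (x, y) = (3, 3).
LHS: y^2 = 3^2 mod 31 = 9
RHS: x^3 + 16 x + 17 = 3^3 + 16*3 + 17 mod 31 = 30
LHS != RHS

No, not on the curve


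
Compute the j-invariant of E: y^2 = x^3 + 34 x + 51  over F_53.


Delta = -16(4 a^3 + 27 b^2) mod 53 = 51
-1728 * (4 a)^3 = -1728 * (4*34)^3 mod 53 = 6
j = 6 * 51^(-1) mod 53 = 50

j = 50 (mod 53)


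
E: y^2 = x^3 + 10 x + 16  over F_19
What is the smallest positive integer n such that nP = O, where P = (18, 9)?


Compute successive multiples of P until we hit O:
  1P = (18, 9)
  2P = (0, 4)
  3P = (7, 12)
  4P = (17, 8)
  5P = (4, 5)
  6P = (6, 8)
  7P = (2, 5)
  8P = (5, 18)
  ... (continuing to 26P)
  26P = O

ord(P) = 26


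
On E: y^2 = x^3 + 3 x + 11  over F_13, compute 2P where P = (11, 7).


Doubling: s = (3 x1^2 + a) / (2 y1)
s = (3*11^2 + 3) / (2*7) mod 13 = 2
x3 = s^2 - 2 x1 mod 13 = 2^2 - 2*11 = 8
y3 = s (x1 - x3) - y1 mod 13 = 2 * (11 - 8) - 7 = 12

2P = (8, 12)


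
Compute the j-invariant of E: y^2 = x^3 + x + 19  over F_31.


Delta = -16(4 a^3 + 27 b^2) mod 31 = 7
-1728 * (4 a)^3 = -1728 * (4*1)^3 mod 31 = 16
j = 16 * 7^(-1) mod 31 = 20

j = 20 (mod 31)


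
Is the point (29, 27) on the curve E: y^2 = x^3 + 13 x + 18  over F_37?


Check whether y^2 = x^3 + 13 x + 18 (mod 37) for (x, y) = (29, 27).
LHS: y^2 = 27^2 mod 37 = 26
RHS: x^3 + 13 x + 18 = 29^3 + 13*29 + 18 mod 37 = 31
LHS != RHS

No, not on the curve


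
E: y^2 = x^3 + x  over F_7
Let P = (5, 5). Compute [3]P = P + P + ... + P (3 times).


k = 3 = 11_2 (binary, LSB first: 11)
Double-and-add from P = (5, 5):
  bit 0 = 1: acc = O + (5, 5) = (5, 5)
  bit 1 = 1: acc = (5, 5) + (1, 3) = (3, 3)

3P = (3, 3)


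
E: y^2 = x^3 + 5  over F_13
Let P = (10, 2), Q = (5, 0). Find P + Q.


P != Q, so use the chord formula.
s = (y2 - y1) / (x2 - x1) = (11) / (8) mod 13 = 3
x3 = s^2 - x1 - x2 mod 13 = 3^2 - 10 - 5 = 7
y3 = s (x1 - x3) - y1 mod 13 = 3 * (10 - 7) - 2 = 7

P + Q = (7, 7)


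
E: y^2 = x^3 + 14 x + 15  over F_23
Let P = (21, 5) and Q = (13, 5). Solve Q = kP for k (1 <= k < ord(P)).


Enumerate multiples of P until we hit Q = (13, 5):
  1P = (21, 5)
  2P = (8, 15)
  3P = (18, 21)
  4P = (15, 9)
  5P = (13, 5)
Match found at i = 5.

k = 5


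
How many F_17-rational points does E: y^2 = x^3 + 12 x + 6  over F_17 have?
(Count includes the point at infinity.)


For each x in F_17, count y with y^2 = x^3 + 12 x + 6 mod 17:
  x = 1: RHS = 2, y in [6, 11]  -> 2 point(s)
  x = 2: RHS = 4, y in [2, 15]  -> 2 point(s)
  x = 3: RHS = 1, y in [1, 16]  -> 2 point(s)
  x = 4: RHS = 16, y in [4, 13]  -> 2 point(s)
  x = 5: RHS = 4, y in [2, 15]  -> 2 point(s)
  x = 7: RHS = 8, y in [5, 12]  -> 2 point(s)
  x = 8: RHS = 2, y in [6, 11]  -> 2 point(s)
  x = 10: RHS = 4, y in [2, 15]  -> 2 point(s)
  x = 12: RHS = 8, y in [5, 12]  -> 2 point(s)
  x = 13: RHS = 13, y in [8, 9]  -> 2 point(s)
  x = 15: RHS = 8, y in [5, 12]  -> 2 point(s)
Affine points: 22. Add the point at infinity: total = 23.

#E(F_17) = 23


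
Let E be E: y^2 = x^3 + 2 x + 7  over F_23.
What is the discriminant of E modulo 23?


4 a^3 + 27 b^2 = 4*2^3 + 27*7^2 = 32 + 1323 = 1355
Delta = -16 * (1355) = -21680
Delta mod 23 = 9

Delta = 9 (mod 23)


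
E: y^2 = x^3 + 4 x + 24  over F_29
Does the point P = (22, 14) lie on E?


Check whether y^2 = x^3 + 4 x + 24 (mod 29) for (x, y) = (22, 14).
LHS: y^2 = 14^2 mod 29 = 22
RHS: x^3 + 4 x + 24 = 22^3 + 4*22 + 24 mod 29 = 1
LHS != RHS

No, not on the curve


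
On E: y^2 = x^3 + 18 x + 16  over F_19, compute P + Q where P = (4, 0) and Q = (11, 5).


P != Q, so use the chord formula.
s = (y2 - y1) / (x2 - x1) = (5) / (7) mod 19 = 17
x3 = s^2 - x1 - x2 mod 19 = 17^2 - 4 - 11 = 8
y3 = s (x1 - x3) - y1 mod 19 = 17 * (4 - 8) - 0 = 8

P + Q = (8, 8)


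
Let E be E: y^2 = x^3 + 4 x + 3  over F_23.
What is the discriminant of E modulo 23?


4 a^3 + 27 b^2 = 4*4^3 + 27*3^2 = 256 + 243 = 499
Delta = -16 * (499) = -7984
Delta mod 23 = 20

Delta = 20 (mod 23)


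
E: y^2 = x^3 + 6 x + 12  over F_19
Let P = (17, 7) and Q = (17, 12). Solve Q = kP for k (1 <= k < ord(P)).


Enumerate multiples of P until we hit Q = (17, 12):
  1P = (17, 7)
  2P = (1, 0)
  3P = (17, 12)
Match found at i = 3.

k = 3


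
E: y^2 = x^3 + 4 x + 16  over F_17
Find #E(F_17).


For each x in F_17, count y with y^2 = x^3 + 4 x + 16 mod 17:
  x = 0: RHS = 16, y in [4, 13]  -> 2 point(s)
  x = 1: RHS = 4, y in [2, 15]  -> 2 point(s)
  x = 2: RHS = 15, y in [7, 10]  -> 2 point(s)
  x = 3: RHS = 4, y in [2, 15]  -> 2 point(s)
  x = 5: RHS = 8, y in [5, 12]  -> 2 point(s)
  x = 6: RHS = 1, y in [1, 16]  -> 2 point(s)
  x = 7: RHS = 13, y in [8, 9]  -> 2 point(s)
  x = 8: RHS = 16, y in [4, 13]  -> 2 point(s)
  x = 9: RHS = 16, y in [4, 13]  -> 2 point(s)
  x = 10: RHS = 2, y in [6, 11]  -> 2 point(s)
  x = 13: RHS = 4, y in [2, 15]  -> 2 point(s)
  x = 15: RHS = 0, y in [0]  -> 1 point(s)
Affine points: 23. Add the point at infinity: total = 24.

#E(F_17) = 24


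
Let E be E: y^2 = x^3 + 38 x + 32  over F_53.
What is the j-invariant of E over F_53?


Delta = -16(4 a^3 + 27 b^2) mod 53 = 48
-1728 * (4 a)^3 = -1728 * (4*38)^3 mod 53 = 5
j = 5 * 48^(-1) mod 53 = 52

j = 52 (mod 53)


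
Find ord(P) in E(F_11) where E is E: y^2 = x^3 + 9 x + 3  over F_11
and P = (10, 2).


Compute successive multiples of P until we hit O:
  1P = (10, 2)
  2P = (0, 6)
  3P = (6, 3)
  4P = (4, 2)
  5P = (8, 9)
  6P = (8, 2)
  7P = (4, 9)
  8P = (6, 8)
  ... (continuing to 11P)
  11P = O

ord(P) = 11


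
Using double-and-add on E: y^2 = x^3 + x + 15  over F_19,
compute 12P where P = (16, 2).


k = 12 = 1100_2 (binary, LSB first: 0011)
Double-and-add from P = (16, 2):
  bit 0 = 0: acc unchanged = O
  bit 1 = 0: acc unchanged = O
  bit 2 = 1: acc = O + (2, 14) = (2, 14)
  bit 3 = 1: acc = (2, 14) + (7, 2) = (15, 2)

12P = (15, 2)


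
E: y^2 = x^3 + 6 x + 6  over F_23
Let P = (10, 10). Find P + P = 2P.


Doubling: s = (3 x1^2 + a) / (2 y1)
s = (3*10^2 + 6) / (2*10) mod 23 = 13
x3 = s^2 - 2 x1 mod 23 = 13^2 - 2*10 = 11
y3 = s (x1 - x3) - y1 mod 23 = 13 * (10 - 11) - 10 = 0

2P = (11, 0)


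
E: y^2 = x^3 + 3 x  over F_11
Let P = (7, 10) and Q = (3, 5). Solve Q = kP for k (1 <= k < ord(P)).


Enumerate multiples of P until we hit Q = (3, 5):
  1P = (7, 10)
  2P = (1, 2)
  3P = (6, 6)
  4P = (3, 6)
  5P = (2, 6)
  6P = (0, 0)
  7P = (2, 5)
  8P = (3, 5)
Match found at i = 8.

k = 8


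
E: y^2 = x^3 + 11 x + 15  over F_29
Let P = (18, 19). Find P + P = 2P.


Doubling: s = (3 x1^2 + a) / (2 y1)
s = (3*18^2 + 11) / (2*19) mod 29 = 19
x3 = s^2 - 2 x1 mod 29 = 19^2 - 2*18 = 6
y3 = s (x1 - x3) - y1 mod 29 = 19 * (18 - 6) - 19 = 6

2P = (6, 6)


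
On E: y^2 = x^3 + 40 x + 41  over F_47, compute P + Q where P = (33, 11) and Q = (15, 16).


P != Q, so use the chord formula.
s = (y2 - y1) / (x2 - x1) = (5) / (29) mod 47 = 18
x3 = s^2 - x1 - x2 mod 47 = 18^2 - 33 - 15 = 41
y3 = s (x1 - x3) - y1 mod 47 = 18 * (33 - 41) - 11 = 33

P + Q = (41, 33)


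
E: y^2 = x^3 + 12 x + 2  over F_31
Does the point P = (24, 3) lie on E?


Check whether y^2 = x^3 + 12 x + 2 (mod 31) for (x, y) = (24, 3).
LHS: y^2 = 3^2 mod 31 = 9
RHS: x^3 + 12 x + 2 = 24^3 + 12*24 + 2 mod 31 = 9
LHS = RHS

Yes, on the curve


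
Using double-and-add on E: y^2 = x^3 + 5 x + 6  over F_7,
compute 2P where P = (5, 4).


k = 2 = 10_2 (binary, LSB first: 01)
Double-and-add from P = (5, 4):
  bit 0 = 0: acc unchanged = O
  bit 1 = 1: acc = O + (6, 0) = (6, 0)

2P = (6, 0)


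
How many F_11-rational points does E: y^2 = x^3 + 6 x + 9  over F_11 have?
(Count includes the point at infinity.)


For each x in F_11, count y with y^2 = x^3 + 6 x + 9 mod 11:
  x = 0: RHS = 9, y in [3, 8]  -> 2 point(s)
  x = 1: RHS = 5, y in [4, 7]  -> 2 point(s)
  x = 4: RHS = 9, y in [3, 8]  -> 2 point(s)
  x = 7: RHS = 9, y in [3, 8]  -> 2 point(s)
  x = 9: RHS = 0, y in [0]  -> 1 point(s)
Affine points: 9. Add the point at infinity: total = 10.

#E(F_11) = 10


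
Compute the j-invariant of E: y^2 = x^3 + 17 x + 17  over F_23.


Delta = -16(4 a^3 + 27 b^2) mod 23 = 20
-1728 * (4 a)^3 = -1728 * (4*17)^3 mod 23 = 3
j = 3 * 20^(-1) mod 23 = 22

j = 22 (mod 23)


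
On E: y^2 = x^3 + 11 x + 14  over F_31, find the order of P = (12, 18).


Compute successive multiples of P until we hit O:
  1P = (12, 18)
  2P = (9, 6)
  3P = (26, 19)
  4P = (21, 19)
  5P = (16, 16)
  6P = (11, 28)
  7P = (15, 12)
  8P = (8, 5)
  ... (continuing to 17P)
  17P = O

ord(P) = 17


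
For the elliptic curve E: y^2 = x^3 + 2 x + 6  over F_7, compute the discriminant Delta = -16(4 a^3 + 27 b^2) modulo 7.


4 a^3 + 27 b^2 = 4*2^3 + 27*6^2 = 32 + 972 = 1004
Delta = -16 * (1004) = -16064
Delta mod 7 = 1

Delta = 1 (mod 7)


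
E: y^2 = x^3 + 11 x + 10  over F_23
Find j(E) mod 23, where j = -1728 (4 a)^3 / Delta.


Delta = -16(4 a^3 + 27 b^2) mod 23 = 2
-1728 * (4 a)^3 = -1728 * (4*11)^3 mod 23 = 1
j = 1 * 2^(-1) mod 23 = 12

j = 12 (mod 23)


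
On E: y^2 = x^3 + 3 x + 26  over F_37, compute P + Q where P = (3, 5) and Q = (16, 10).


P != Q, so use the chord formula.
s = (y2 - y1) / (x2 - x1) = (5) / (13) mod 37 = 26
x3 = s^2 - x1 - x2 mod 37 = 26^2 - 3 - 16 = 28
y3 = s (x1 - x3) - y1 mod 37 = 26 * (3 - 28) - 5 = 11

P + Q = (28, 11)


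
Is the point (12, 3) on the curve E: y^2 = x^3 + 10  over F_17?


Check whether y^2 = x^3 + 0 x + 10 (mod 17) for (x, y) = (12, 3).
LHS: y^2 = 3^2 mod 17 = 9
RHS: x^3 + 0 x + 10 = 12^3 + 0*12 + 10 mod 17 = 4
LHS != RHS

No, not on the curve


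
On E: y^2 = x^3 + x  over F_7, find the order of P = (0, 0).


Compute successive multiples of P until we hit O:
  1P = (0, 0)
  2P = O

ord(P) = 2


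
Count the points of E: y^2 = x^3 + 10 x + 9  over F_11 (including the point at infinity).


For each x in F_11, count y with y^2 = x^3 + 10 x + 9 mod 11:
  x = 0: RHS = 9, y in [3, 8]  -> 2 point(s)
  x = 1: RHS = 9, y in [3, 8]  -> 2 point(s)
  x = 2: RHS = 4, y in [2, 9]  -> 2 point(s)
  x = 3: RHS = 0, y in [0]  -> 1 point(s)
  x = 4: RHS = 3, y in [5, 6]  -> 2 point(s)
  x = 7: RHS = 4, y in [2, 9]  -> 2 point(s)
  x = 9: RHS = 3, y in [5, 6]  -> 2 point(s)
  x = 10: RHS = 9, y in [3, 8]  -> 2 point(s)
Affine points: 15. Add the point at infinity: total = 16.

#E(F_11) = 16
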